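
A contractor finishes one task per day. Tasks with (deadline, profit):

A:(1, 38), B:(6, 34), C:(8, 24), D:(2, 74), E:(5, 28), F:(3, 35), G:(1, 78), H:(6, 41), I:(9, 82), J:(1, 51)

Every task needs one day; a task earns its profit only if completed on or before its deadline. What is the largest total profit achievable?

Profit order: I=82 G=78 D=74 J=51 H=41 A=38 F=35 B=34 E=28 C=24
Assign: I→slot 9, G→slot 1, D→slot 2, J skipped, H→slot 6, A skipped, F→slot 3, B→slot 5, E→slot 4, C→slot 8.
Slots: [1:G] [2:D] [3:F] [4:E] [5:B] [6:H] [8:C] [9:I]
Profit = 78 + 74 + 35 + 28 + 34 + 41 + 24 + 82 = 396

396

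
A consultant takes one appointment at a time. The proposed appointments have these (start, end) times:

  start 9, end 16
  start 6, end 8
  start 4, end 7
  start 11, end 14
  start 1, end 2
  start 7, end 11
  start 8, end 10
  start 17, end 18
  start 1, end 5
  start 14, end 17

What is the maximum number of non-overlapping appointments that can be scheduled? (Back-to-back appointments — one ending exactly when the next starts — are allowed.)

Order by finish time; keep every interval that doesn't clash with the previous kept one.
Sorted by end: (1,2)  (1,5)  (4,7)  (6,8)  (8,10)  (7,11)  (11,14)  (9,16)  (14,17)  (17,18)
take (1,2); take (4,7); take (8,10); take (11,14); skip (9,16); take (14,17); take (17,18).
Selected 6 appointments.

6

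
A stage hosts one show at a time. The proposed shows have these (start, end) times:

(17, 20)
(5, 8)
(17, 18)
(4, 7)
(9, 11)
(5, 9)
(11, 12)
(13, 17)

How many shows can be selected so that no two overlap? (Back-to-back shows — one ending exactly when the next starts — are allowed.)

Sort by end time and greedily take each interval whose start is ≥ the last chosen end.
Sorted by end: (4,7)  (5,8)  (5,9)  (9,11)  (11,12)  (13,17)  (17,18)  (17,20)
take (4,7); skip (5,8); take (9,11); take (11,12); take (13,17); take (17,18).
Selected 5 shows.

5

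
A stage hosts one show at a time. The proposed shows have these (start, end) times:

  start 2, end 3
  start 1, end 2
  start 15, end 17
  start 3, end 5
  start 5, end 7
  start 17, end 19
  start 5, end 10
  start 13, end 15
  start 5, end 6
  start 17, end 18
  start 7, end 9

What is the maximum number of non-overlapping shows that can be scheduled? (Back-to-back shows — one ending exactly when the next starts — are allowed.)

Greedy by earliest finish: after sorting by end time, pick each interval compatible with the last pick.
By end time: (1,2), (2,3), (3,5), (5,6), (5,7), (7,9), (5,10), (13,15), (15,17), (17,18), (17,19).
Pick (1,2); next start ≥ 2 → (2,3); next start ≥ 3 → (3,5); next start ≥ 5 → (5,6); next start ≥ 6 → (7,9); next start ≥ 9 → (13,15); next start ≥ 15 → (15,17); next start ≥ 17 → (17,18).
Selected 8 shows.

8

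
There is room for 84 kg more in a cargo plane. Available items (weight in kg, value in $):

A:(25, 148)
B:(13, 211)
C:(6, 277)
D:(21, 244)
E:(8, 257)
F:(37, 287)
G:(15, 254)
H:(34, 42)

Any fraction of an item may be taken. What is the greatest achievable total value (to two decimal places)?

1405.89

Sort by value per unit weight and fill in that order.
Ratios (sorted): C 46.17, E 32.12, G 16.93, B 16.23, D 11.62, F 7.76, A 5.92, H 1.24
take C (6 @ 277); take E (8 @ 257); take G (15 @ 254); take B (13 @ 211); take D (21 @ 244); take 21/37 of F → 162.89. Capacity used 84/84.
Total value = 1405.89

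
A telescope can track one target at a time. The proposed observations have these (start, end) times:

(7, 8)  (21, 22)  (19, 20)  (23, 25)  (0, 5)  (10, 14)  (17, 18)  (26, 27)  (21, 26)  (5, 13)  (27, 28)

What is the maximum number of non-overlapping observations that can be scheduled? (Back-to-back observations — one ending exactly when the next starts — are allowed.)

Sort by end time and greedily take each interval whose start is ≥ the last chosen end.
By end time: (0,5), (7,8), (5,13), (10,14), (17,18), (19,20), (21,22), (23,25), (21,26), (26,27), (27,28).
Pick (0,5); next start ≥ 5 → (7,8); next start ≥ 8 → (10,14); next start ≥ 14 → (17,18); next start ≥ 18 → (19,20); next start ≥ 20 → (21,22); next start ≥ 22 → (23,25); next start ≥ 25 → (26,27); next start ≥ 27 → (27,28).
Selected 9 observations.

9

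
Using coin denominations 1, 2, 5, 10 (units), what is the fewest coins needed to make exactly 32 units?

32 − 3×10→2 − 1×2→0
Total coins = 3 + 1 = 4

4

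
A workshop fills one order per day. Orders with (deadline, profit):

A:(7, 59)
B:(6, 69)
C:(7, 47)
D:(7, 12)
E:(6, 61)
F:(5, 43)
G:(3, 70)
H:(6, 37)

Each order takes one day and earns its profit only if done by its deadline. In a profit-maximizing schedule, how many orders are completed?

Sort by profit descending; place each in the latest free slot ≤ its deadline.
By profit: G(d3,70), B(d6,69), E(d6,61), A(d7,59), C(d7,47), F(d5,43), H(d6,37), D(d7,12)
G→slot 3; B→slot 6; E→slot 5; A→slot 7; C→slot 4; F→slot 2; H→slot 1; D skipped.
7 of 8 scheduled.

7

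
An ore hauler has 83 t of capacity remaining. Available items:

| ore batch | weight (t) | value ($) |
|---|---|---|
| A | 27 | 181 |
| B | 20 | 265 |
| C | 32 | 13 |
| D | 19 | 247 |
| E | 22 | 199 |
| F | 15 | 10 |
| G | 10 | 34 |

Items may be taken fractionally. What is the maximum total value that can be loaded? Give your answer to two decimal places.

Greedy by value/weight ratio, highest first.
Order: B (265/20=13.25) > D (247/19=13.00) > E (199/22=9.05) > A (181/27=6.70) > G (34/10=3.40) > F (10/15=0.67) > C (13/32=0.41)
Fill: take B (20 @ 265) → take D (19 @ 247) → take E (22 @ 199) → take 22/27 of A → 147.48; 83/83 used.
Total value = 858.48

858.48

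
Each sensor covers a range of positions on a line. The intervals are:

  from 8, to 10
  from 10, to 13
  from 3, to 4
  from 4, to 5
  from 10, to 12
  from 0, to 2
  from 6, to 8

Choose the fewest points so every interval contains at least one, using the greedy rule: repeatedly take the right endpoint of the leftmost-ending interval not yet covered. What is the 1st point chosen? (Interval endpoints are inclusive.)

By right end: [0,2]  [3,4]  [4,5]  [6,8]  [8,10]  [10,12]  [10,13]
[0,2] uncovered → point at 2; [3,4] uncovered → point at 4; [6,8] uncovered → point at 8; [10,12] uncovered → point at 12.
Points: 2, 4, 8, 12 (4 total).

2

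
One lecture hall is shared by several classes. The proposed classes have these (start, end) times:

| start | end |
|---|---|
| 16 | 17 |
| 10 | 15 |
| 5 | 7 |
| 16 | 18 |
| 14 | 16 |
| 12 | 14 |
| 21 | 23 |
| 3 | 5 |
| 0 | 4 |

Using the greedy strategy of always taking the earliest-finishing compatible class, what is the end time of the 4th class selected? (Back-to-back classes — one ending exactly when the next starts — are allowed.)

16

Order by finish time; keep every interval that doesn't clash with the previous kept one.
By end time: (0,4), (3,5), (5,7), (12,14), (10,15), (14,16), (16,17), (16,18), (21,23).
Pick (0,4); next start ≥ 4 → (5,7); next start ≥ 7 → (12,14); next start ≥ 14 → (14,16); next start ≥ 16 → (16,17); next start ≥ 17 → (21,23).
Selected: (0,4) (5,7) (12,14) (14,16) (16,17) (21,23)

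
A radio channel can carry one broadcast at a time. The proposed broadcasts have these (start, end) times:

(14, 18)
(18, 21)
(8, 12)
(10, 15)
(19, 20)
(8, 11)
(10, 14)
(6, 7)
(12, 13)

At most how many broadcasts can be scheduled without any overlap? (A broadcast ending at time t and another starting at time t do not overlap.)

5

Sort by end time and greedily take each interval whose start is ≥ the last chosen end.
By end time: (6,7), (8,11), (8,12), (12,13), (10,14), (10,15), (14,18), (19,20), (18,21).
Pick (6,7); next start ≥ 7 → (8,11); next start ≥ 11 → (12,13); next start ≥ 13 → (14,18); next start ≥ 18 → (19,20).
Selected 5 broadcasts.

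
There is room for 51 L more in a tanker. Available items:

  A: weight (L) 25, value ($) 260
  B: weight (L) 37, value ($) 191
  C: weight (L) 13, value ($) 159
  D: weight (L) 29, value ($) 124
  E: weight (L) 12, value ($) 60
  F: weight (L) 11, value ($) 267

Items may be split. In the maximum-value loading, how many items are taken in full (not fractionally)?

Order: F (267/11=24.27) > C (159/13=12.23) > A (260/25=10.40) > B (191/37=5.16) > E (60/12=5.00) > D (124/29=4.28)
Fill: take F (11 @ 267) → take C (13 @ 159) → take A (25 @ 260) → take 2/37 of B → 10.32; 51/51 used.
3 item(s) taken whole; one partial (take 2/37 of B).

3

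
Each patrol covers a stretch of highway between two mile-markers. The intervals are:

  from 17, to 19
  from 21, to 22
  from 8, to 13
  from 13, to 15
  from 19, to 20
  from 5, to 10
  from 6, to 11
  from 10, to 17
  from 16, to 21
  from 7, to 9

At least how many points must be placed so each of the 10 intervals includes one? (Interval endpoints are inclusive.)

Sort by right endpoint; whenever an interval is uncovered, place a point at its right end.
Sorted: [7,9] [5,10] [6,11] [8,13] [13,15] [10,17] [17,19] [19,20] [16,21] [21,22]
{[7,9],[5,10],[6,11],[8,13]} hit by 9; {[13,15],[10,17]} hit by 15; {[17,19],[19,20],[16,21]} hit by 19; {[21,22]} hit by 22.
Points: 9, 15, 19, 22 (4 total).

4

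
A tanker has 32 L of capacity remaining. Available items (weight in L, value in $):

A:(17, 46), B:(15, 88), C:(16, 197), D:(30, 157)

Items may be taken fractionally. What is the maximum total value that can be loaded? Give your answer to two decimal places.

Ratios (sorted): C 12.31, B 5.87, D 5.23, A 2.71
take C (16 @ 197); take B (15 @ 88); take 1/30 of D → 5.23. Capacity used 32/32.
Total value = 290.23

290.23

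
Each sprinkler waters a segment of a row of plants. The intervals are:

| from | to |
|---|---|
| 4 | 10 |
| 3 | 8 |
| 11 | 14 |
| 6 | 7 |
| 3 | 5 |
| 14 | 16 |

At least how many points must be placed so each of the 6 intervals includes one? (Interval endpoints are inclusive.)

3

Process intervals by earliest right end; each time one isn't hit yet, stab at its right endpoint.
Sorted: [3,5] [6,7] [3,8] [4,10] [11,14] [14,16]
{[3,5]} hit by 5; {[6,7],[3,8],[4,10]} hit by 7; {[11,14],[14,16]} hit by 14.
Points: 5, 7, 14 (3 total).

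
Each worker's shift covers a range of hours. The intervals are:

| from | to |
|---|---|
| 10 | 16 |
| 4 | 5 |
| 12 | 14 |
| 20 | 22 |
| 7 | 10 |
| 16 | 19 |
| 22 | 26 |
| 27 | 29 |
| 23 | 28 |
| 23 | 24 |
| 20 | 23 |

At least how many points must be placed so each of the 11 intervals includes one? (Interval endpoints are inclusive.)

By right end: [4,5]  [7,10]  [12,14]  [10,16]  [16,19]  [20,22]  [20,23]  [23,24]  [22,26]  [23,28]  [27,29]
[4,5] uncovered → point at 5; [7,10] uncovered → point at 10; [12,14] uncovered → point at 14; [16,19] uncovered → point at 19; [20,22] uncovered → point at 22; [23,24] uncovered → point at 24; [27,29] uncovered → point at 29.
Points: 5, 10, 14, 19, 22, 24, 29 (7 total).

7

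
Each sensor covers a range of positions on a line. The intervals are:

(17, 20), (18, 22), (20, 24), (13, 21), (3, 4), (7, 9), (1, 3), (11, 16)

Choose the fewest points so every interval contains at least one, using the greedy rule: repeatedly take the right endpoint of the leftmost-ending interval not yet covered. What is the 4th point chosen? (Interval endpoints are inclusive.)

Process intervals by earliest right end; each time one isn't hit yet, stab at its right endpoint.
Sorted: [1,3] [3,4] [7,9] [11,16] [17,20] [13,21] [18,22] [20,24]
{[1,3],[3,4]} hit by 3; {[7,9]} hit by 9; {[11,16]} hit by 16; {[17,20],[13,21],[18,22],[20,24]} hit by 20.
Points: 3, 9, 16, 20 (4 total).

20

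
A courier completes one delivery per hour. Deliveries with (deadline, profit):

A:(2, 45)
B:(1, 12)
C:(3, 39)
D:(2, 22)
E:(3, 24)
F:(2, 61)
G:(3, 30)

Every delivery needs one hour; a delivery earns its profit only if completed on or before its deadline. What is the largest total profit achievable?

145

By profit: F(d2,61), A(d2,45), C(d3,39), G(d3,30), E(d3,24), D(d2,22), B(d1,12)
F→slot 2; A→slot 1; C→slot 3; G skipped; E skipped; D skipped; B skipped.
Profit = 45 + 61 + 39 = 145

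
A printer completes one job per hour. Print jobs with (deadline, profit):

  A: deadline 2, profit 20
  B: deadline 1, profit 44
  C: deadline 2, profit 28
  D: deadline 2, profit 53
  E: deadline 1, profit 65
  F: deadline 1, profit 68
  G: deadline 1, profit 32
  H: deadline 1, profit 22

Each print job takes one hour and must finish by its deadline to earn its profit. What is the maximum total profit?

By profit: F(d1,68), E(d1,65), D(d2,53), B(d1,44), G(d1,32), C(d2,28), H(d1,22), A(d2,20)
F→slot 1; E skipped; D→slot 2; B skipped; G skipped; C skipped; H skipped; A skipped.
Profit = 68 + 53 = 121

121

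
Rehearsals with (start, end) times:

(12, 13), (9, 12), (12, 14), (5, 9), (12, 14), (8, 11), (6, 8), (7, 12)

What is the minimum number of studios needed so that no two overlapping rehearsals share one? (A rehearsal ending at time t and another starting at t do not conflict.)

The answer is the maximum number of intervals overlapping at any instant.
starts: [5, 6, 7, 8, 9, 12, 12, 12]
ends:   [8, 9, 11, 12, 12, 13, 14, 14]
s5→1 s6→2 s7→3  — peak 3.

3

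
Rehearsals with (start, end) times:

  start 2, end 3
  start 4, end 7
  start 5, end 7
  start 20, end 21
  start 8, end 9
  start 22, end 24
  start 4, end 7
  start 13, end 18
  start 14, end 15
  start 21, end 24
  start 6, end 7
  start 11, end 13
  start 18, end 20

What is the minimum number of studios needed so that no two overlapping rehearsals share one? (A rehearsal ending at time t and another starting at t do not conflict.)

Events (time:±→running): 2:+→1 3:-→0 4:+→1 4:+→2 5:+→3 6:+→4 … peak 4.

4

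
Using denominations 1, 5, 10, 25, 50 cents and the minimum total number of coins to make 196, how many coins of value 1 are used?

196 − 3×50→46 − 1×25→21 − 2×10→1 − 1×1→0
Count of 1: 1

1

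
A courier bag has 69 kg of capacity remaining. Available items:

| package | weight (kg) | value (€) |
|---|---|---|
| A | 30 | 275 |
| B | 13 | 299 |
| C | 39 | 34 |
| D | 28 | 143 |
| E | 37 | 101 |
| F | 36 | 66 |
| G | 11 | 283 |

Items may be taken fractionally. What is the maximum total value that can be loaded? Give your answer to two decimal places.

Greedy by value/weight ratio, highest first.
Ratios (sorted): G 25.73, B 23.00, A 9.17, D 5.11, E 2.73, F 1.83, C 0.87
take G (11 @ 283); take B (13 @ 299); take A (30 @ 275); take 15/28 of D → 76.61. Capacity used 69/69.
Total value = 933.61

933.61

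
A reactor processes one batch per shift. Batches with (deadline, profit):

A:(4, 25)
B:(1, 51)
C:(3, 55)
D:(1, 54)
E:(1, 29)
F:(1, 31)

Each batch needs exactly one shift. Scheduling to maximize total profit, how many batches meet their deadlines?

3

Take jobs in profit order; each goes to the latest open slot no later than its deadline.
Profit order: C=55 D=54 B=51 F=31 E=29 A=25
Assign: C→slot 3, D→slot 1, B skipped, F skipped, E skipped, A→slot 4.
Slots: [1:D] [3:C] [4:A]
3 of 6 scheduled.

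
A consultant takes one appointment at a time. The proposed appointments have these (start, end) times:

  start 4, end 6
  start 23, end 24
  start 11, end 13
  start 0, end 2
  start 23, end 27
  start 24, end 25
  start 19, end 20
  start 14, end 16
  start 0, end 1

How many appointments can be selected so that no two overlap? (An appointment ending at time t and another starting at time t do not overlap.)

By end time: (0,1), (0,2), (4,6), (11,13), (14,16), (19,20), (23,24), (24,25), (23,27).
Pick (0,1); next start ≥ 1 → (4,6); next start ≥ 6 → (11,13); next start ≥ 13 → (14,16); next start ≥ 16 → (19,20); next start ≥ 20 → (23,24); next start ≥ 24 → (24,25).
Selected 7 appointments.

7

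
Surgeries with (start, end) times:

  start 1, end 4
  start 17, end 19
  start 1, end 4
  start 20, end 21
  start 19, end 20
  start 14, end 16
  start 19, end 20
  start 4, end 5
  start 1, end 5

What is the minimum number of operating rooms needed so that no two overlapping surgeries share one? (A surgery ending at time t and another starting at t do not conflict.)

Count concurrent intervals with a sweep; the peak is the room count.
starts: [1, 1, 1, 4, 14, 17, 19, 19, 20]
ends:   [4, 4, 5, 5, 16, 19, 20, 20, 21]
s1→1 s1→2 s1→3  — peak 3.

3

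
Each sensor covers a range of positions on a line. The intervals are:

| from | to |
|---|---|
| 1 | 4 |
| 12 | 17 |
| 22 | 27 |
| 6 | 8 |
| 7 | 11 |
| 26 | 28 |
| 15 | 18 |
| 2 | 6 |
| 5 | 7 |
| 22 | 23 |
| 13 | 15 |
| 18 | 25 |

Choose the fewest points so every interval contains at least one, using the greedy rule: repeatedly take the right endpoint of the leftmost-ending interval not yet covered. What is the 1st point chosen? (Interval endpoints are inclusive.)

4

By right end: [1,4]  [2,6]  [5,7]  [6,8]  [7,11]  [13,15]  [12,17]  [15,18]  [22,23]  [18,25]  [22,27]  [26,28]
[1,4] uncovered → point at 4; [5,7] uncovered → point at 7; [13,15] uncovered → point at 15; [22,23] uncovered → point at 23; [26,28] uncovered → point at 28.
Points: 4, 7, 15, 23, 28 (5 total).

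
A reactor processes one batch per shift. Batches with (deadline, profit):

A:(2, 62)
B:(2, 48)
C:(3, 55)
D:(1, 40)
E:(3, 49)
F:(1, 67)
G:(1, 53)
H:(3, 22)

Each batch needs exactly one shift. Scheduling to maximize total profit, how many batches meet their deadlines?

Sort by profit descending; place each in the latest free slot ≤ its deadline.
Profit order: F=67 A=62 C=55 G=53 E=49 B=48 D=40 H=22
Assign: F→slot 1, A→slot 2, C→slot 3, G skipped, E skipped, B skipped, D skipped, H skipped.
Slots: [1:F] [2:A] [3:C]
3 of 8 scheduled.

3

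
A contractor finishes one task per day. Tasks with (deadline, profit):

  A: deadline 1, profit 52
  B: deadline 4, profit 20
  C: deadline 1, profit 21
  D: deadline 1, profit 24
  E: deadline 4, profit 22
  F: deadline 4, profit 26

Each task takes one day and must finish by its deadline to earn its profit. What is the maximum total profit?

Take jobs in profit order; each goes to the latest open slot no later than its deadline.
Profit order: A=52 F=26 D=24 E=22 C=21 B=20
Assign: A→slot 1, F→slot 4, D skipped, E→slot 3, C skipped, B→slot 2.
Slots: [1:A] [2:B] [3:E] [4:F]
Profit = 52 + 20 + 22 + 26 = 120

120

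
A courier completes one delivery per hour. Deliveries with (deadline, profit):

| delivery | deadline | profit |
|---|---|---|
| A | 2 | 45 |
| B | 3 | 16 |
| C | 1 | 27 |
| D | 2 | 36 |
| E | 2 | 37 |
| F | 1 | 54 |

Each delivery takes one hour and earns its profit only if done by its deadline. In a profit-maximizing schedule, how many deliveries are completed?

Take jobs in profit order; each goes to the latest open slot no later than its deadline.
Profit order: F=54 A=45 E=37 D=36 C=27 B=16
Assign: F→slot 1, A→slot 2, E skipped, D skipped, C skipped, B→slot 3.
Slots: [1:F] [2:A] [3:B]
3 of 6 scheduled.

3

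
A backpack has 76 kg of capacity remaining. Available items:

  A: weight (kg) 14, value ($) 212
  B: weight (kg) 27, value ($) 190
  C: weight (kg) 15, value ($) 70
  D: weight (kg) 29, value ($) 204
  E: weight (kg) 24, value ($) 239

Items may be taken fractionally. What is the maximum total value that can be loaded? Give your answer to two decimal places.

718.38

Greedy by value/weight ratio, highest first.
Ratios (sorted): A 15.14, E 9.96, B 7.04, D 7.03, C 4.67
take A (14 @ 212); take E (24 @ 239); take B (27 @ 190); take 11/29 of D → 77.38. Capacity used 76/76.
Total value = 718.38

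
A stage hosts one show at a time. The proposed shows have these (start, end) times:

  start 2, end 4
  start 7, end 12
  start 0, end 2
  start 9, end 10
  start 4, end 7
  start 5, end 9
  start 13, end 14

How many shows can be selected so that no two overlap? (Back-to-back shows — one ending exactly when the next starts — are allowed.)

5

Sorted by end: (0,2)  (2,4)  (4,7)  (5,9)  (9,10)  (7,12)  (13,14)
take (0,2); take (2,4); take (4,7); take (9,10); take (13,14).
Selected 5 shows.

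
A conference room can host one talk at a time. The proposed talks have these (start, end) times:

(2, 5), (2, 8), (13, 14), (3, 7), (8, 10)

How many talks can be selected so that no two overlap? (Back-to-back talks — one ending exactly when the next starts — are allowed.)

By end time: (2,5), (3,7), (2,8), (8,10), (13,14).
Pick (2,5); next start ≥ 5 → (8,10); next start ≥ 10 → (13,14).
Selected 3 talks.

3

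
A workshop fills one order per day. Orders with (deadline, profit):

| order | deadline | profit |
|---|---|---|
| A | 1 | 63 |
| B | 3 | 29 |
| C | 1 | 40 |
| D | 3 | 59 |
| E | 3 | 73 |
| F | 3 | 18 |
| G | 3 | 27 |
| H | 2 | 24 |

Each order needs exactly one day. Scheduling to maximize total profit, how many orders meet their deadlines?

Take jobs in profit order; each goes to the latest open slot no later than its deadline.
Profit order: E=73 A=63 D=59 C=40 B=29 G=27 H=24 F=18
Assign: E→slot 3, A→slot 1, D→slot 2, C skipped, B skipped, G skipped, H skipped, F skipped.
Slots: [1:A] [2:D] [3:E]
3 of 8 scheduled.

3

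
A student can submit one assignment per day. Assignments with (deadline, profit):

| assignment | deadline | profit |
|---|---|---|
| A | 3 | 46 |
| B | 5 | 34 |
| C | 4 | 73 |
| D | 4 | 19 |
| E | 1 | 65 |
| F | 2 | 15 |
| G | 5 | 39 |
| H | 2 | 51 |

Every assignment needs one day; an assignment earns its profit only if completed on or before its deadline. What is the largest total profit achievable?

Sort by profit descending; place each in the latest free slot ≤ its deadline.
By profit: C(d4,73), E(d1,65), H(d2,51), A(d3,46), G(d5,39), B(d5,34), D(d4,19), F(d2,15)
C→slot 4; E→slot 1; H→slot 2; A→slot 3; G→slot 5; B skipped; D skipped; F skipped.
Profit = 65 + 51 + 46 + 73 + 39 = 274

274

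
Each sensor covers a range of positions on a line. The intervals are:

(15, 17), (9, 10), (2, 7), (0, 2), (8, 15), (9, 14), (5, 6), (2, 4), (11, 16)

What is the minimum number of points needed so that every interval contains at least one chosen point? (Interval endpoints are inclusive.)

By right end: [0,2]  [2,4]  [5,6]  [2,7]  [9,10]  [9,14]  [8,15]  [11,16]  [15,17]
[0,2] uncovered → point at 2; [5,6] uncovered → point at 6; [9,10] uncovered → point at 10; [11,16] uncovered → point at 16.
Points: 2, 6, 10, 16 (4 total).

4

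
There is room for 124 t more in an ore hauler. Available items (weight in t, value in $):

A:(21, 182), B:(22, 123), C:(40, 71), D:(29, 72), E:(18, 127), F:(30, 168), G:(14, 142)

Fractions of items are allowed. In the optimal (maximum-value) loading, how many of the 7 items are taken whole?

Greedy by value/weight ratio, highest first.
Ratios (sorted): G 10.14, A 8.67, E 7.06, F 5.60, B 5.59, D 2.48, C 1.77
take G (14 @ 142); take A (21 @ 182); take E (18 @ 127); take F (30 @ 168); take B (22 @ 123); take 19/29 of D → 47.17. Capacity used 124/124.
5 item(s) taken whole; one partial (take 19/29 of D).

5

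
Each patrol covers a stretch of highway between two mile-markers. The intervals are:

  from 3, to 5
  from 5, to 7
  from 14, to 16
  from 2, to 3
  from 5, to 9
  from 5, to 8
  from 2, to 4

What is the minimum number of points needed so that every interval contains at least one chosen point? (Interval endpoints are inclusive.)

Sort by right endpoint; whenever an interval is uncovered, place a point at its right end.
Sorted: [2,3] [2,4] [3,5] [5,7] [5,8] [5,9] [14,16]
{[2,3],[2,4],[3,5]} hit by 3; {[5,7],[5,8],[5,9]} hit by 7; {[14,16]} hit by 16.
Points: 3, 7, 16 (3 total).

3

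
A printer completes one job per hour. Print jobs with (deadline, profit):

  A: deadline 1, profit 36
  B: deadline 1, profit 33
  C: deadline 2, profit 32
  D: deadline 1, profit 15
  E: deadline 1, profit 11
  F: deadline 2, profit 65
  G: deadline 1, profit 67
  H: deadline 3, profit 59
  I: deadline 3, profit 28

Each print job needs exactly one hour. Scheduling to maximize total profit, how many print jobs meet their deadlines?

3

Take jobs in profit order; each goes to the latest open slot no later than its deadline.
By profit: G(d1,67), F(d2,65), H(d3,59), A(d1,36), B(d1,33), C(d2,32), I(d3,28), D(d1,15), E(d1,11)
G→slot 1; F→slot 2; H→slot 3; A skipped; B skipped; C skipped; I skipped; D skipped; E skipped.
3 of 9 scheduled.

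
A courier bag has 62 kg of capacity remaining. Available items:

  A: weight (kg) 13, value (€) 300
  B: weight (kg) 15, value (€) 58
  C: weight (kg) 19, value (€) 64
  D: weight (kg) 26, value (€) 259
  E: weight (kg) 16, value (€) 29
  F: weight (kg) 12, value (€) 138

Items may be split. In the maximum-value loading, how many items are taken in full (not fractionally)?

3

Ratios (sorted): A 23.08, F 11.50, D 9.96, B 3.87, C 3.37, E 1.81
take A (13 @ 300); take F (12 @ 138); take D (26 @ 259); take 11/15 of B → 42.53. Capacity used 62/62.
3 item(s) taken whole; one partial (take 11/15 of B).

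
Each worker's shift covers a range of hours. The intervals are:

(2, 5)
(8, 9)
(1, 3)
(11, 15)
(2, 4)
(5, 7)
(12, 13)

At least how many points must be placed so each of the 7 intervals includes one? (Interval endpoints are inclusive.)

Process intervals by earliest right end; each time one isn't hit yet, stab at its right endpoint.
Sorted: [1,3] [2,4] [2,5] [5,7] [8,9] [12,13] [11,15]
{[1,3],[2,4],[2,5]} hit by 3; {[5,7]} hit by 7; {[8,9]} hit by 9; {[12,13],[11,15]} hit by 13.
Points: 3, 7, 9, 13 (4 total).

4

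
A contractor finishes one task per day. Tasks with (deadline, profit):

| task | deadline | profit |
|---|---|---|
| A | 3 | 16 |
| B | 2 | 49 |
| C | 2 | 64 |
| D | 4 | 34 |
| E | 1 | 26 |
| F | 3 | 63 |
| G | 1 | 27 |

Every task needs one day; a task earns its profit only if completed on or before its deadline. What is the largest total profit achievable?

210

Profit order: C=64 F=63 B=49 D=34 G=27 E=26 A=16
Assign: C→slot 2, F→slot 3, B→slot 1, D→slot 4, G skipped, E skipped, A skipped.
Slots: [1:B] [2:C] [3:F] [4:D]
Profit = 49 + 64 + 63 + 34 = 210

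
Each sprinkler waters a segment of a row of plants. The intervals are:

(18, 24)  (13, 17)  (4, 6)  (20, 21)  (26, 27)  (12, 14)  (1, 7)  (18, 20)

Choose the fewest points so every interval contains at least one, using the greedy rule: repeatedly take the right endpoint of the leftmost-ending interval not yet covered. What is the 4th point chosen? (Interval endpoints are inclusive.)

Sorted: [4,6] [1,7] [12,14] [13,17] [18,20] [20,21] [18,24] [26,27]
{[4,6],[1,7]} hit by 6; {[12,14],[13,17]} hit by 14; {[18,20],[20,21],[18,24]} hit by 20; {[26,27]} hit by 27.
Points: 6, 14, 20, 27 (4 total).

27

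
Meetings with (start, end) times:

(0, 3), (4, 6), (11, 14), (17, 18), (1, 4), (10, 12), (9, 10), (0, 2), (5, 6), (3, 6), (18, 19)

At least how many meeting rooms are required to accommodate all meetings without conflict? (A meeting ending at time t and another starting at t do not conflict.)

3

The answer is the maximum number of intervals overlapping at any instant.
starts: [0, 0, 1, 3, 4, 5, 9, 10, 11, 17, 18]
ends:   [2, 3, 4, 6, 6, 6, 10, 12, 14, 18, 19]
s0→1 s0→2 s1→3  — peak 3.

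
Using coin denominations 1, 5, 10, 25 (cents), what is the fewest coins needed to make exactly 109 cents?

9

Use the largest denomination that fits, subtract, and repeat.
109 = 4×25 + 1×5 + 4×1
Total coins = 4 + 1 + 4 = 9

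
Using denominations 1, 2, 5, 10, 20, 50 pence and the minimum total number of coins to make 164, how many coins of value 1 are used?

0

Use the largest denomination that fits, subtract, and repeat.
164 − 3×50→14 − 1×10→4 − 2×2→0
Count of 1: 0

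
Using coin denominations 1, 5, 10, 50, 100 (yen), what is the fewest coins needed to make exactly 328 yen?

9

Greedy: take as many of the largest coin as possible, then repeat with the remainder.
328 = 3×100 + 2×10 + 1×5 + 3×1
Total coins = 3 + 2 + 1 + 3 = 9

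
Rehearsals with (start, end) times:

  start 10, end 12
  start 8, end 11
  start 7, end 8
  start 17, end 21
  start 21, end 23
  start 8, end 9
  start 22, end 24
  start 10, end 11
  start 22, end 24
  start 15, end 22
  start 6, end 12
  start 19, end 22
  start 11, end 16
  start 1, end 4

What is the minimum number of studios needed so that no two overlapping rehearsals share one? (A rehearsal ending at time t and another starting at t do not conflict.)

starts: [1, 6, 7, 8, 8, 10, 10, 11, 15, 17, 19, 21, 22, 22]
ends:   [4, 8, 9, 11, 11, 12, 12, 16, 21, 22, 22, 23, 24, 24]
s1→1 e4→0 s6→1 s7→2 e8→1 s8→2 s8→3 e9→2 s10→3 s10→4  — peak 4.

4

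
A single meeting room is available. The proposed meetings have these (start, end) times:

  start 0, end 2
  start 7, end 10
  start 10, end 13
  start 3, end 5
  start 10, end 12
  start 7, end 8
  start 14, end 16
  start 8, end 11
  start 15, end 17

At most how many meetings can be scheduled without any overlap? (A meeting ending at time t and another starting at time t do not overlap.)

Sort by end time and greedily take each interval whose start is ≥ the last chosen end.
Sorted by end: (0,2)  (3,5)  (7,8)  (7,10)  (8,11)  (10,12)  (10,13)  (14,16)  (15,17)
take (0,2); take (3,5); take (7,8); skip (7,10); take (8,11); take (14,16).
Selected 5 meetings.

5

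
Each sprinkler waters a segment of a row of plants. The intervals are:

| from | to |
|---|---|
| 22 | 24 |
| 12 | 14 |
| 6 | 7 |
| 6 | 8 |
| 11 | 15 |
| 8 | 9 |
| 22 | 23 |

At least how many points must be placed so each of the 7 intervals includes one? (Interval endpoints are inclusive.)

Sorted: [6,7] [6,8] [8,9] [12,14] [11,15] [22,23] [22,24]
{[6,7],[6,8]} hit by 7; {[8,9]} hit by 9; {[12,14],[11,15]} hit by 14; {[22,23],[22,24]} hit by 23.
Points: 7, 9, 14, 23 (4 total).

4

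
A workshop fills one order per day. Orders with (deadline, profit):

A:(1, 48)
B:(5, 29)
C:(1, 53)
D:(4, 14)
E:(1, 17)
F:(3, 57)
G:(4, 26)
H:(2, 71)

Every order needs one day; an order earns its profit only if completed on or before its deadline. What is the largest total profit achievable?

Sort by profit descending; place each in the latest free slot ≤ its deadline.
Profit order: H=71 F=57 C=53 A=48 B=29 G=26 E=17 D=14
Assign: H→slot 2, F→slot 3, C→slot 1, A skipped, B→slot 5, G→slot 4, E skipped, D skipped.
Slots: [1:C] [2:H] [3:F] [4:G] [5:B]
Profit = 53 + 71 + 57 + 26 + 29 = 236

236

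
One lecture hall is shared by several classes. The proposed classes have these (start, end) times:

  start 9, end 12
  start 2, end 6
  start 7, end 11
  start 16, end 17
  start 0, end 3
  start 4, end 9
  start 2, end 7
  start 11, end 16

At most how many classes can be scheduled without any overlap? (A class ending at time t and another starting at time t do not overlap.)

4

Sorted by end: (0,3)  (2,6)  (2,7)  (4,9)  (7,11)  (9,12)  (11,16)  (16,17)
take (0,3); take (4,9); take (9,12); take (16,17).
Selected 4 classes.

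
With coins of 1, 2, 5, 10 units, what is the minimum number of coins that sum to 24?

4

24 = 2×10 + 2×2
Total coins = 2 + 2 = 4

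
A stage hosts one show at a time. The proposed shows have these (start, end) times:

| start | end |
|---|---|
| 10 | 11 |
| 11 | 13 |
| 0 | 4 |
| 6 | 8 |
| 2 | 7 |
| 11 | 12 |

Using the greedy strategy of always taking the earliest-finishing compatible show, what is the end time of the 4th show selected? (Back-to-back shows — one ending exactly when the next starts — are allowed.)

By end time: (0,4), (2,7), (6,8), (10,11), (11,12), (11,13).
Pick (0,4); next start ≥ 4 → (6,8); next start ≥ 8 → (10,11); next start ≥ 11 → (11,12).
Selected: (0,4) (6,8) (10,11) (11,12)

12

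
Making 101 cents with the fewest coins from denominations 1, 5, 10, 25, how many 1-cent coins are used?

1

101 − 4×25→1 − 1×1→0
Count of 1: 1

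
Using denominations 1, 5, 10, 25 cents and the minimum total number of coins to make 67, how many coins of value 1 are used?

67 − 2×25→17 − 1×10→7 − 1×5→2 − 2×1→0
Count of 1: 2

2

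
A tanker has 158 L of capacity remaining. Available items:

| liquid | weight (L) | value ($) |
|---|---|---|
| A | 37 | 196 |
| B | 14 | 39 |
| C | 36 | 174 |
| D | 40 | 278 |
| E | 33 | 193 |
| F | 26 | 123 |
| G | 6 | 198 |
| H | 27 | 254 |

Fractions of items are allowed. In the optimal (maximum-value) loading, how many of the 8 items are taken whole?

5

Greedy by value/weight ratio, highest first.
Ratios (sorted): G 33.00, H 9.41, D 6.95, E 5.85, A 5.30, C 4.83, F 4.73, B 2.79
take G (6 @ 198); take H (27 @ 254); take D (40 @ 278); take E (33 @ 193); take A (37 @ 196); take 15/36 of C → 72.50. Capacity used 158/158.
5 item(s) taken whole; one partial (take 15/36 of C).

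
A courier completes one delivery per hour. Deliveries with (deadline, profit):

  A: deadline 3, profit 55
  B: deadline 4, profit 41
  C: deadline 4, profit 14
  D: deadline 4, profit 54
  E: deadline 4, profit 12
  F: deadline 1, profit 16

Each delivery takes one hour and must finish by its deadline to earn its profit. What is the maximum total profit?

Sort by profit descending; place each in the latest free slot ≤ its deadline.
By profit: A(d3,55), D(d4,54), B(d4,41), F(d1,16), C(d4,14), E(d4,12)
A→slot 3; D→slot 4; B→slot 2; F→slot 1; C skipped; E skipped.
Profit = 16 + 41 + 55 + 54 = 166

166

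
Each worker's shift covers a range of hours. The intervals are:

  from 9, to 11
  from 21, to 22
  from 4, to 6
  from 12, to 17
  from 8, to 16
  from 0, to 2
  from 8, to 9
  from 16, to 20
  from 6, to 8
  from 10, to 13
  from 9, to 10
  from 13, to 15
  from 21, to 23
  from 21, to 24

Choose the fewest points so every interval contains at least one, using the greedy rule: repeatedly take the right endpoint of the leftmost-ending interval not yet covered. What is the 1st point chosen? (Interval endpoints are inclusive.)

2

By right end: [0,2]  [4,6]  [6,8]  [8,9]  [9,10]  [9,11]  [10,13]  [13,15]  [8,16]  [12,17]  [16,20]  [21,22]  [21,23]  [21,24]
[0,2] uncovered → point at 2; [4,6] uncovered → point at 6; [8,9] uncovered → point at 9; [10,13] uncovered → point at 13; [16,20] uncovered → point at 20; [21,22] uncovered → point at 22.
Points: 2, 6, 9, 13, 20, 22 (6 total).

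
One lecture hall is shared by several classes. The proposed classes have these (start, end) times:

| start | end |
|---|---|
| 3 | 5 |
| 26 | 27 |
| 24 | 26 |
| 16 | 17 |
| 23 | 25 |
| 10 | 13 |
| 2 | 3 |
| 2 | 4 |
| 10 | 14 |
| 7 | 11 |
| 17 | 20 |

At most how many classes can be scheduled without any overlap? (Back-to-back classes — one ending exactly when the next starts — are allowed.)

Order by finish time; keep every interval that doesn't clash with the previous kept one.
By end time: (2,3), (2,4), (3,5), (7,11), (10,13), (10,14), (16,17), (17,20), (23,25), (24,26), (26,27).
Pick (2,3); next start ≥ 3 → (3,5); next start ≥ 5 → (7,11); next start ≥ 11 → (16,17); next start ≥ 17 → (17,20); next start ≥ 20 → (23,25); next start ≥ 25 → (26,27).
Selected 7 classes.

7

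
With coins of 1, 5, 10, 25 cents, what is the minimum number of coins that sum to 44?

Use the largest denomination that fits, subtract, and repeat.
44 = 1×25 + 1×10 + 1×5 + 4×1
Total coins = 1 + 1 + 1 + 4 = 7

7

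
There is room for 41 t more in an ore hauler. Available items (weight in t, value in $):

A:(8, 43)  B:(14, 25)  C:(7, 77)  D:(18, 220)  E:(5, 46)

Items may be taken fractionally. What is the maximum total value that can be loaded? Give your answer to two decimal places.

391.36

Sort by value per unit weight and fill in that order.
Ratios (sorted): D 12.22, C 11.00, E 9.20, A 5.38, B 1.79
take D (18 @ 220); take C (7 @ 77); take E (5 @ 46); take A (8 @ 43); take 3/14 of B → 5.36. Capacity used 41/41.
Total value = 391.36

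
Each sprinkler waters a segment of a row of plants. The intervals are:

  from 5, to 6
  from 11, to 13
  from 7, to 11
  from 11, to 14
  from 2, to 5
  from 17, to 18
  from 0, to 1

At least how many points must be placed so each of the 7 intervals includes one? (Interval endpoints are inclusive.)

By right end: [0,1]  [2,5]  [5,6]  [7,11]  [11,13]  [11,14]  [17,18]
[0,1] uncovered → point at 1; [2,5] uncovered → point at 5; [7,11] uncovered → point at 11; [17,18] uncovered → point at 18.
Points: 1, 5, 11, 18 (4 total).

4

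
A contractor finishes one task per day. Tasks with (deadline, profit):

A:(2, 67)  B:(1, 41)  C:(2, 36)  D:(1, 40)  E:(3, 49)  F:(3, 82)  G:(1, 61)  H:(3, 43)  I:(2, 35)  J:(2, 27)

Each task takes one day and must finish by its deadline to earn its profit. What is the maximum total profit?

210

Profit order: F=82 A=67 G=61 E=49 H=43 B=41 D=40 C=36 I=35 J=27
Assign: F→slot 3, A→slot 2, G→slot 1, E skipped, H skipped, B skipped, D skipped, C skipped, I skipped, J skipped.
Slots: [1:G] [2:A] [3:F]
Profit = 61 + 67 + 82 = 210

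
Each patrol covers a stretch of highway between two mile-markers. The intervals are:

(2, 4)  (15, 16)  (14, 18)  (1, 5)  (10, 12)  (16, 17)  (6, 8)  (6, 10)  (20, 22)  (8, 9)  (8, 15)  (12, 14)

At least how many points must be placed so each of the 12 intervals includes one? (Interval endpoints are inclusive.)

Sort by right endpoint; whenever an interval is uncovered, place a point at its right end.
Sorted: [2,4] [1,5] [6,8] [8,9] [6,10] [10,12] [12,14] [8,15] [15,16] [16,17] [14,18] [20,22]
{[2,4],[1,5]} hit by 4; {[6,8],[8,9],[6,10]} hit by 8; {[10,12],[12,14],[8,15]} hit by 12; {[15,16],[16,17],[14,18]} hit by 16; {[20,22]} hit by 22.
Points: 4, 8, 12, 16, 22 (5 total).

5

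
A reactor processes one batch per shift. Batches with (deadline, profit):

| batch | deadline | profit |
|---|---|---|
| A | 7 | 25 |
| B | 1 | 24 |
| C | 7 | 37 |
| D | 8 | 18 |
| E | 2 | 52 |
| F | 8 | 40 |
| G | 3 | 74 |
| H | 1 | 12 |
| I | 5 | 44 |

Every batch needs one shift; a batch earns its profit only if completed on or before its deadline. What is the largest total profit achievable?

314

Take jobs in profit order; each goes to the latest open slot no later than its deadline.
Profit order: G=74 E=52 I=44 F=40 C=37 A=25 B=24 D=18 H=12
Assign: G→slot 3, E→slot 2, I→slot 5, F→slot 8, C→slot 7, A→slot 6, B→slot 1, D→slot 4, H skipped.
Slots: [1:B] [2:E] [3:G] [4:D] [5:I] [6:A] [7:C] [8:F]
Profit = 24 + 52 + 74 + 18 + 44 + 25 + 37 + 40 = 314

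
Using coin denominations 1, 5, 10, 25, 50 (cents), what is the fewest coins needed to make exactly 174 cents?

Greedy: take as many of the largest coin as possible, then repeat with the remainder.
174 − 3×50→24 − 2×10→4 − 4×1→0
Total coins = 3 + 2 + 4 = 9

9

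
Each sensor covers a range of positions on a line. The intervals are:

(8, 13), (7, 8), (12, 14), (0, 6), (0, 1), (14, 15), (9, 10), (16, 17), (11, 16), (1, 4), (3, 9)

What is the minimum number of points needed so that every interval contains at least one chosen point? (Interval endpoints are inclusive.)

5

Sort by right endpoint; whenever an interval is uncovered, place a point at its right end.
Sorted: [0,1] [1,4] [0,6] [7,8] [3,9] [9,10] [8,13] [12,14] [14,15] [11,16] [16,17]
{[0,1],[1,4],[0,6]} hit by 1; {[7,8],[3,9]} hit by 8; {[9,10],[8,13]} hit by 10; {[12,14],[14,15],[11,16]} hit by 14; {[16,17]} hit by 17.
Points: 1, 8, 10, 14, 17 (5 total).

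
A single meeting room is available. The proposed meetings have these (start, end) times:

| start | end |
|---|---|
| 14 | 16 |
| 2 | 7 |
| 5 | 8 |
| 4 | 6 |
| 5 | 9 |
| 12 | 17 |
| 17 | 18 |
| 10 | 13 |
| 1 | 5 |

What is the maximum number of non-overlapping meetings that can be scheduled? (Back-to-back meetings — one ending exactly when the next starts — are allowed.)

Order by finish time; keep every interval that doesn't clash with the previous kept one.
By end time: (1,5), (4,6), (2,7), (5,8), (5,9), (10,13), (14,16), (12,17), (17,18).
Pick (1,5); next start ≥ 5 → (5,8); next start ≥ 8 → (10,13); next start ≥ 13 → (14,16); next start ≥ 16 → (17,18).
Selected 5 meetings.

5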